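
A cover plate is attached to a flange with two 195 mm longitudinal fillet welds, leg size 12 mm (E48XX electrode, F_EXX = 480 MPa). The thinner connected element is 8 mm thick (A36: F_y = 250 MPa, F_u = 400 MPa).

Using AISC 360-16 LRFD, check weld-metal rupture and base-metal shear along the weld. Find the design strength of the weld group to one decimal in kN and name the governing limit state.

468.0 kN (base-metal shear governs)

Weld metal: throat = 0.707×12 = 8.484 mm, L = 2×195 = 390 mm. φR_n = 0.75 × 0.6 × 480 × 8.484 × 390 = 714.7 kN.
Base metal shear (8 mm plate): yield φR_n = 1.0×0.6×250×8×390 = 468.0 kN; rupture φR_n = 0.75×0.6×400×8×390 = 561.6 kN; take 468.0 kN (yield).
Governing: min(714.7, 468.0) = 468.0 kN → base-metal shear.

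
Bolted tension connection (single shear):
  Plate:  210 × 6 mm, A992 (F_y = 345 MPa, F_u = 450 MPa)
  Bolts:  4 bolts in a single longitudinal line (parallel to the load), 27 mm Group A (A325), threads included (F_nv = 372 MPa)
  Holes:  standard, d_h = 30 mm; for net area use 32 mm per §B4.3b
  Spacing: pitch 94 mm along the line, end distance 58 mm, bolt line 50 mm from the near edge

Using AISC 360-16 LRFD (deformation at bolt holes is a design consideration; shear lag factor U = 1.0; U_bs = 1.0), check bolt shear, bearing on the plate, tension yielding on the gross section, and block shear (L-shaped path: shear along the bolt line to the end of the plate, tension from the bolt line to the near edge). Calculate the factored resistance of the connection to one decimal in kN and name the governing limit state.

345.9 kN (block shear governs)

Bolt shear: A_b = π(27)²/4 = 572.56 mm². φR_n = 0.75 × 372 × 572.56 × 4 × 1 = 639.0 kN.
Bearing (6 mm plate, F_u = 450 MPa): end bolts L_c = 58 − 30/2 = 43, R_n = min(1.2×43×6×450, 2.4×27×6×450) = 139.32 kN/bolt; interior L_c = 94 − 30 = 64, R_n = 174.96 kN/bolt. φR_n = 0.75 × (1×139.32 + 3×174.96) = 498.2 kN.
Tension yield (gross): A_g = 210×6 = 1260 mm². φR_n = 0.90 × 345 × 1260 = 391.2 kN.
Block shear: shear path 1×[58+3×94] = 1×340 mm, A_gv = 2040, A_nv = 1×(340 − 3.5×32)×6 = 1368 mm²; tension to near edge: (50 − 0.5×32)×6 = 204 mm². R_n = min(0.6×450×1368, 0.6×345×2040) + 1.0×450×204 = min(369.36, 422.28) + 91.8 = 461.16 kN. φR_n = 0.75 × 461.16 = 345.9 kN.
Governing: min(639.0, 498.2, 391.2, 345.9) = 345.9 kN → block shear.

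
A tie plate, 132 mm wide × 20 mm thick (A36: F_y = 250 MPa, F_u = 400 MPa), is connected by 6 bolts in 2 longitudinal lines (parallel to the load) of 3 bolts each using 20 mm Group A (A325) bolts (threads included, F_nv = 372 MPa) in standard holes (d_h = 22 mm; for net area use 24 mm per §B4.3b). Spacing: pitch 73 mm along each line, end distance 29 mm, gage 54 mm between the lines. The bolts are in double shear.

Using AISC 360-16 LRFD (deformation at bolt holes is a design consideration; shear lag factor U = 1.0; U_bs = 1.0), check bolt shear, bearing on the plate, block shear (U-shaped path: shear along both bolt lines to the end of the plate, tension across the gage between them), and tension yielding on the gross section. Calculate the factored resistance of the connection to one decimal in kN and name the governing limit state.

Bolt shear: A_b = π(20)²/4 = 314.16 mm². φR_n = 0.75 × 372 × 314.16 × 6 × 2 = 1051.8 kN.
Bearing (20 mm plate, F_u = 400 MPa): end bolts L_c = 29 − 22/2 = 18, R_n = min(1.2×18×20×400, 2.4×20×20×400) = 172.8 kN/bolt; interior L_c = 73 − 22 = 51, R_n = 384 kN/bolt. φR_n = 0.75 × (2×172.8 + 4×384) = 1411.2 kN.
Block shear: shear path 2×[29+2×73] = 2×175 mm, A_gv = 7000, A_nv = 2×(175 − 2.5×24)×20 = 4600 mm²; tension across gage: (54 − 1×24)×20 = 600 mm². R_n = min(0.6×400×4600, 0.6×250×7000) + 1.0×400×600 = min(1104, 1050) + 240 = 1290 kN. φR_n = 0.75 × 1290 = 967.5 kN.
Tension yield (gross): A_g = 132×20 = 2640 mm². φR_n = 0.90 × 250 × 2640 = 594.0 kN.
Governing: min(1051.8, 1411.2, 967.5, 594.0) = 594.0 kN → gross-section yield.

594.0 kN (gross-section yield governs)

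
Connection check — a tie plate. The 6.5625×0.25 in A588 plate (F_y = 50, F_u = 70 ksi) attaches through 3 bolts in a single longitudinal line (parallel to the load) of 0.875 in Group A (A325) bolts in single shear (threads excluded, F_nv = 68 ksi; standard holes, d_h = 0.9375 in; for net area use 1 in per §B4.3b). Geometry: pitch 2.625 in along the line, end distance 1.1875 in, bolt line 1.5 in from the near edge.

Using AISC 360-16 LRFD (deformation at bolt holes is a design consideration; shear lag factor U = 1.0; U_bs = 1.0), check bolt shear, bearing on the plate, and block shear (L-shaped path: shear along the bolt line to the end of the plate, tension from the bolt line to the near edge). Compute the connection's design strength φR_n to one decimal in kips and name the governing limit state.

Bolt shear: A_b = π(0.875)²/4 = 0.60132 in². φR_n = 0.75 × 68 × 0.60132 × 3 × 1 = 92.0 kips.
Bearing (0.25 in plate, F_u = 70 ksi): end bolts L_c = 1.1875 − 0.9375/2 = 0.71875, R_n = min(1.2×0.71875×0.25×70, 2.4×0.875×0.25×70) = 15.094 kips/bolt; interior L_c = 2.625 − 0.9375 = 1.6875, R_n = 35.438 kips/bolt. φR_n = 0.75 × (1×15.094 + 2×35.438) = 64.5 kips.
Block shear: shear path 1×[1.1875+2×2.625] = 1×6.4375 in, A_gv = 1.6094, A_nv = 1×(6.4375 − 2.5×1)×0.25 = 0.98438 in²; tension to near edge: (1.5 − 0.5×1)×0.25 = 0.25 in². R_n = min(0.6×70×0.98438, 0.6×50×1.6094) + 1.0×70×0.25 = min(41.344, 48.282) + 17.5 = 58.844 kips. φR_n = 0.75 × 58.844 = 44.1 kips.
Governing: min(92.0, 64.5, 44.1) = 44.1 kips → block shear.

44.1 kips (block shear governs)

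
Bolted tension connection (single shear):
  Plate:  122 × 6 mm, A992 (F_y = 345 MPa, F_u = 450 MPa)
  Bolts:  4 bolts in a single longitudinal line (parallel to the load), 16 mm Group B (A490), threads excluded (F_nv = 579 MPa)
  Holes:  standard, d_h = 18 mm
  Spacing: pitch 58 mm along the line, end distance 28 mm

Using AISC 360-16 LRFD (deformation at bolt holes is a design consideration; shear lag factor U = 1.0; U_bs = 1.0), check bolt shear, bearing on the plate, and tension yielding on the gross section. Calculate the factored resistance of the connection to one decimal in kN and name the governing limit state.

Bolt shear: A_b = π(16)²/4 = 201.06 mm². φR_n = 0.75 × 579 × 201.06 × 4 × 1 = 349.2 kN.
Bearing (6 mm plate, F_u = 450 MPa): end bolts L_c = 28 − 18/2 = 19, R_n = min(1.2×19×6×450, 2.4×16×6×450) = 61.56 kN/bolt; interior L_c = 58 − 18 = 40, R_n = 103.68 kN/bolt. φR_n = 0.75 × (1×61.56 + 3×103.68) = 279.5 kN.
Tension yield (gross): A_g = 122×6 = 732 mm². φR_n = 0.90 × 345 × 732 = 227.3 kN.
Governing: min(349.2, 279.5, 227.3) = 227.3 kN → gross-section yield.

227.3 kN (gross-section yield governs)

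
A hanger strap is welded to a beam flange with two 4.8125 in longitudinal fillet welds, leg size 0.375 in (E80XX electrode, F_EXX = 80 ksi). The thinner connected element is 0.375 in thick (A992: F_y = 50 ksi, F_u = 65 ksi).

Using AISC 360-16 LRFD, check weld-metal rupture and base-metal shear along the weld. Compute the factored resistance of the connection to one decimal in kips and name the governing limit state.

91.9 kips (weld metal governs)

Weld metal: throat = 0.707×0.375 = 0.26513 in, L = 2×4.8125 = 9.625 in. φR_n = 0.75 × 0.6 × 80 × 0.26513 × 9.625 = 91.9 kips.
Base metal shear (0.375 in plate): yield φR_n = 1.0×0.6×50×0.375×9.625 = 108.3 kips; rupture φR_n = 0.75×0.6×65×0.375×9.625 = 105.6 kips; take 105.6 kips (rupture).
Governing: min(91.9, 105.6) = 91.9 kips → weld metal.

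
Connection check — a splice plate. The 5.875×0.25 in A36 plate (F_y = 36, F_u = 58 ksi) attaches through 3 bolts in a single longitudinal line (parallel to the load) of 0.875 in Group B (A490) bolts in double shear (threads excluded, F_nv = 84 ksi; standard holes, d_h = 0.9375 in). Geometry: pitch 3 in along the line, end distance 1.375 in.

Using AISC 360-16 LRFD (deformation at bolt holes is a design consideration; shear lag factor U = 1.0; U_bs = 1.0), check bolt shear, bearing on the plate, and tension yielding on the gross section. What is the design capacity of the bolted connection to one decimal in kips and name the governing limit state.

47.6 kips (gross-section yield governs)

Bolt shear: A_b = π(0.875)²/4 = 0.60132 in². φR_n = 0.75 × 84 × 0.60132 × 3 × 2 = 227.3 kips.
Bearing (0.25 in plate, F_u = 58 ksi): end bolts L_c = 1.375 − 0.9375/2 = 0.90625, R_n = min(1.2×0.90625×0.25×58, 2.4×0.875×0.25×58) = 15.769 kips/bolt; interior L_c = 3 − 0.9375 = 2.0625, R_n = 30.45 kips/bolt. φR_n = 0.75 × (1×15.769 + 2×30.45) = 57.5 kips.
Tension yield (gross): A_g = 5.875×0.25 = 1.4688 in². φR_n = 0.90 × 36 × 1.4688 = 47.6 kips.
Governing: min(227.3, 57.5, 47.6) = 47.6 kips → gross-section yield.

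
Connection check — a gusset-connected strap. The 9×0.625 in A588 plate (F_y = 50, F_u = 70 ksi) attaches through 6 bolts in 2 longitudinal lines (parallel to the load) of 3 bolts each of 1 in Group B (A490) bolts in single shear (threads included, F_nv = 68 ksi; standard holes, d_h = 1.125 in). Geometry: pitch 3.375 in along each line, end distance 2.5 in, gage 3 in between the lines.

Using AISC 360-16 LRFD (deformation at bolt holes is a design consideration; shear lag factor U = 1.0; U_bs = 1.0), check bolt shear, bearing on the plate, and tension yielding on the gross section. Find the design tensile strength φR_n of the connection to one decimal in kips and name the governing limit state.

240.3 kips (bolt shear governs)

Bolt shear: A_b = π(1)²/4 = 0.7854 in². φR_n = 0.75 × 68 × 0.7854 × 6 × 1 = 240.3 kips.
Bearing (0.625 in plate, F_u = 70 ksi): end bolts L_c = 2.5 − 1.125/2 = 1.9375, R_n = min(1.2×1.9375×0.625×70, 2.4×1×0.625×70) = 101.72 kips/bolt; interior L_c = 3.375 − 1.125 = 2.25, R_n = 105 kips/bolt. φR_n = 0.75 × (2×101.72 + 4×105) = 467.6 kips.
Tension yield (gross): A_g = 9×0.625 = 5.625 in². φR_n = 0.90 × 50 × 5.625 = 253.1 kips.
Governing: min(240.3, 467.6, 253.1) = 240.3 kips → bolt shear.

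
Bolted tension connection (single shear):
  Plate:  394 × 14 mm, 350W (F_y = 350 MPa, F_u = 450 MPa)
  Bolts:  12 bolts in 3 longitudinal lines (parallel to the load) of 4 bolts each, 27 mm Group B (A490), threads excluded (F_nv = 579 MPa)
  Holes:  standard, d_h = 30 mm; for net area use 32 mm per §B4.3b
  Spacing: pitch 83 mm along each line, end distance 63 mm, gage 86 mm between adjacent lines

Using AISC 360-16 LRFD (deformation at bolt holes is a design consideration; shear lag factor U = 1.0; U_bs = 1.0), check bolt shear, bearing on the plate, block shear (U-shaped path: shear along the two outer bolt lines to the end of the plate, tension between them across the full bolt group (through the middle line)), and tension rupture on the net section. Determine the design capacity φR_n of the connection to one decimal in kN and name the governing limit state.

Bolt shear: A_b = π(27)²/4 = 572.56 mm². φR_n = 0.75 × 579 × 572.56 × 12 × 1 = 2983.6 kN.
Bearing (14 mm plate, F_u = 450 MPa): end bolts L_c = 63 − 30/2 = 48, R_n = min(1.2×48×14×450, 2.4×27×14×450) = 362.88 kN/bolt; interior L_c = 83 − 30 = 53, R_n = 400.68 kN/bolt. φR_n = 0.75 × (3×362.88 + 9×400.68) = 3521.1 kN.
Block shear: shear path 2×[63+3×83] = 2×312 mm, A_gv = 8736, A_nv = 2×(312 − 3.5×32)×14 = 5600 mm²; tension across gage: (172 − 2×32)×14 = 1512 mm². R_n = min(0.6×450×5600, 0.6×350×8736) + 1.0×450×1512 = min(1512, 1834.6) + 680.4 = 2192.4 kN. φR_n = 0.75 × 2192.4 = 1644.3 kN.
Tension rupture (net): A_n = (394 − 3×32)×14 = 4172 mm² (U = 1.0, A_e = A_n). φR_n = 0.75 × 450 × 4172 = 1408.1 kN.
Governing: min(2983.6, 3521.1, 1644.3, 1408.1) = 1408.1 kN → net-section rupture.

1408.1 kN (net-section rupture governs)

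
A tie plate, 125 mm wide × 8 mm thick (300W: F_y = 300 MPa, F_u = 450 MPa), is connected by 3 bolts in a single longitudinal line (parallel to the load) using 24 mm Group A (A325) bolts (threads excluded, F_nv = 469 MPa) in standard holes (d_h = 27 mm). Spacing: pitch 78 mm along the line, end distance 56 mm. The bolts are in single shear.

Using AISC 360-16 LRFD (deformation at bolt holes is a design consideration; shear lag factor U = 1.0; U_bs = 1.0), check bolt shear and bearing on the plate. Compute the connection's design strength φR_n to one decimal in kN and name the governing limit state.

Bolt shear: A_b = π(24)²/4 = 452.39 mm². φR_n = 0.75 × 469 × 452.39 × 3 × 1 = 477.4 kN.
Bearing (8 mm plate, F_u = 450 MPa): end bolts L_c = 56 − 27/2 = 42.5, R_n = min(1.2×42.5×8×450, 2.4×24×8×450) = 183.6 kN/bolt; interior L_c = 78 − 27 = 51, R_n = 207.36 kN/bolt. φR_n = 0.75 × (1×183.6 + 2×207.36) = 448.7 kN.
Governing: min(477.4, 448.7) = 448.7 kN → bearing.

448.7 kN (bearing governs)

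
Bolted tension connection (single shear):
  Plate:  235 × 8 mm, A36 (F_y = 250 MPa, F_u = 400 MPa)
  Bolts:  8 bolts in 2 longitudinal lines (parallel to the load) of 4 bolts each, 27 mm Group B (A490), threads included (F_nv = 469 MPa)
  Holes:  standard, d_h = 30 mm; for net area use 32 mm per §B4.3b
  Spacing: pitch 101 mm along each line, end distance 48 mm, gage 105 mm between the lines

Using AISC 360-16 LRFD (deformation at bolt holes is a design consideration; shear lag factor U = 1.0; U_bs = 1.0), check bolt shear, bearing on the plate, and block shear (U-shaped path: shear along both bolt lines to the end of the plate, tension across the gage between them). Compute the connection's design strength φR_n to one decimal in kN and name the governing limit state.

Bolt shear: A_b = π(27)²/4 = 572.56 mm². φR_n = 0.75 × 469 × 572.56 × 8 × 1 = 1611.2 kN.
Bearing (8 mm plate, F_u = 400 MPa): end bolts L_c = 48 − 30/2 = 33, R_n = min(1.2×33×8×400, 2.4×27×8×400) = 126.72 kN/bolt; interior L_c = 101 − 30 = 71, R_n = 207.36 kN/bolt. φR_n = 0.75 × (2×126.72 + 6×207.36) = 1123.2 kN.
Block shear: shear path 2×[48+3×101] = 2×351 mm, A_gv = 5616, A_nv = 2×(351 − 3.5×32)×8 = 3824 mm²; tension across gage: (105 − 1×32)×8 = 584 mm². R_n = min(0.6×400×3824, 0.6×250×5616) + 1.0×400×584 = min(917.76, 842.4) + 233.6 = 1076 kN. φR_n = 0.75 × 1076 = 807.0 kN.
Governing: min(1611.2, 1123.2, 807.0) = 807.0 kN → block shear.

807.0 kN (block shear governs)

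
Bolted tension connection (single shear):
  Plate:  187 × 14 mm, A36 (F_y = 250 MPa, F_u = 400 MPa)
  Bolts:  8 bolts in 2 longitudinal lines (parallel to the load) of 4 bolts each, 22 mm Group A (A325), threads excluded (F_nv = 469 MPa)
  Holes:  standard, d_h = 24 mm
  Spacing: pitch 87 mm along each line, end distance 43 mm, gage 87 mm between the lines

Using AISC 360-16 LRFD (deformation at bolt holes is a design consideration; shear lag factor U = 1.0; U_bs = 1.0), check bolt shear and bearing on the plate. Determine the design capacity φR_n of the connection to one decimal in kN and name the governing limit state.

Bolt shear: A_b = π(22)²/4 = 380.13 mm². φR_n = 0.75 × 469 × 380.13 × 8 × 1 = 1069.7 kN.
Bearing (14 mm plate, F_u = 400 MPa): end bolts L_c = 43 − 24/2 = 31, R_n = min(1.2×31×14×400, 2.4×22×14×400) = 208.32 kN/bolt; interior L_c = 87 − 24 = 63, R_n = 295.68 kN/bolt. φR_n = 0.75 × (2×208.32 + 6×295.68) = 1643.0 kN.
Governing: min(1069.7, 1643.0) = 1069.7 kN → bolt shear.

1069.7 kN (bolt shear governs)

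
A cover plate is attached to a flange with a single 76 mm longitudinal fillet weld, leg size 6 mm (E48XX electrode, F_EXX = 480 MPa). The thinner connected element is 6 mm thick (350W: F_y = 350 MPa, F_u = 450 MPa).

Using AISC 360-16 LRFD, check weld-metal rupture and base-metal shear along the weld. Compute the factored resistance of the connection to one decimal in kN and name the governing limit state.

Weld metal: throat = 0.707×6 = 4.242 mm, L = 76 mm. φR_n = 0.75 × 0.6 × 480 × 4.242 × 76 = 69.6 kN.
Base metal shear (6 mm plate): yield φR_n = 1.0×0.6×350×6×76 = 95.8 kN; rupture φR_n = 0.75×0.6×450×6×76 = 92.3 kN; take 92.3 kN (rupture).
Governing: min(69.6, 92.3) = 69.6 kN → weld metal.

69.6 kN (weld metal governs)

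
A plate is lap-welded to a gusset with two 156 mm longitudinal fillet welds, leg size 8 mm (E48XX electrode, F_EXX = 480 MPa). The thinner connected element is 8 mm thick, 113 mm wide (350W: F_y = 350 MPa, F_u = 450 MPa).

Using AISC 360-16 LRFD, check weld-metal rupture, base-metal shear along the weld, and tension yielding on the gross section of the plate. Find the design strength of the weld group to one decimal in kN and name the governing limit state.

Weld metal: throat = 0.707×8 = 5.656 mm, L = 2×156 = 312 mm. φR_n = 0.75 × 0.6 × 480 × 5.656 × 312 = 381.2 kN.
Base metal shear (8 mm plate): yield φR_n = 1.0×0.6×350×8×312 = 524.2 kN; rupture φR_n = 0.75×0.6×450×8×312 = 505.4 kN; take 505.4 kN (rupture).
Tension yield (gross): A_g = 113×8 = 904 mm². φR_n = 0.90 × 350 × 904 = 284.8 kN.
Governing: min(381.2, 505.4, 284.8) = 284.8 kN → gross-section yield.

284.8 kN (gross-section yield governs)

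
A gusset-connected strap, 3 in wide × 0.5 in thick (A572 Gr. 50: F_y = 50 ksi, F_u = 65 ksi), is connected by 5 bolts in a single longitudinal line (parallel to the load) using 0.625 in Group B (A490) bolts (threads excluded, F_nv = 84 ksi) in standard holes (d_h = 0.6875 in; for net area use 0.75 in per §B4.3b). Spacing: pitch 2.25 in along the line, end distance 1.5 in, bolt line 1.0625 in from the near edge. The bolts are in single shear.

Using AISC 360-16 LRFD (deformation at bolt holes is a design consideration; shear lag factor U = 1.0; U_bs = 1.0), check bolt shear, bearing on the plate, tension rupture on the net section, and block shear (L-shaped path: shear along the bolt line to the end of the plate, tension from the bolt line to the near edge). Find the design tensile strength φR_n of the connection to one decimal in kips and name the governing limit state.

Bolt shear: A_b = π(0.625)²/4 = 0.3068 in². φR_n = 0.75 × 84 × 0.3068 × 5 × 1 = 96.6 kips.
Bearing (0.5 in plate, F_u = 65 ksi): end bolts L_c = 1.5 − 0.6875/2 = 1.15625, R_n = min(1.2×1.15625×0.5×65, 2.4×0.625×0.5×65) = 45.094 kips/bolt; interior L_c = 2.25 − 0.6875 = 1.5625, R_n = 48.75 kips/bolt. φR_n = 0.75 × (1×45.094 + 4×48.75) = 180.1 kips.
Tension rupture (net): A_n = (3 − 1×0.75)×0.5 = 1.125 in² (U = 1.0, A_e = A_n). φR_n = 0.75 × 65 × 1.125 = 54.8 kips.
Block shear: shear path 1×[1.5+4×2.25] = 1×10.5 in, A_gv = 5.25, A_nv = 1×(10.5 − 4.5×0.75)×0.5 = 3.5625 in²; tension to near edge: (1.0625 − 0.5×0.75)×0.5 = 0.34375 in². R_n = min(0.6×65×3.5625, 0.6×50×5.25) + 1.0×65×0.34375 = min(138.94, 157.5) + 22.344 = 161.28 kips. φR_n = 0.75 × 161.28 = 121.0 kips.
Governing: min(96.6, 180.1, 54.8, 121.0) = 54.8 kips → net-section rupture.

54.8 kips (net-section rupture governs)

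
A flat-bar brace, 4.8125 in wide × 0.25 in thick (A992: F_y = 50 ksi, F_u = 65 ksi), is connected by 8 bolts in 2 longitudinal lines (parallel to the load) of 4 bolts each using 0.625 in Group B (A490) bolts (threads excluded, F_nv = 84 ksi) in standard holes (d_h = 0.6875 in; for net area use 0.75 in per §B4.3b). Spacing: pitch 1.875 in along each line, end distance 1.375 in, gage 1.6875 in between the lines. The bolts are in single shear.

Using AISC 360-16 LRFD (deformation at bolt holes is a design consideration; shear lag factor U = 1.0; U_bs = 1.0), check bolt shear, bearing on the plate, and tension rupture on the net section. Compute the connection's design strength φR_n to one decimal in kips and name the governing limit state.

40.4 kips (net-section rupture governs)

Bolt shear: A_b = π(0.625)²/4 = 0.3068 in². φR_n = 0.75 × 84 × 0.3068 × 8 × 1 = 154.6 kips.
Bearing (0.25 in plate, F_u = 65 ksi): end bolts L_c = 1.375 − 0.6875/2 = 1.03125, R_n = min(1.2×1.03125×0.25×65, 2.4×0.625×0.25×65) = 20.109 kips/bolt; interior L_c = 1.875 − 0.6875 = 1.1875, R_n = 23.156 kips/bolt. φR_n = 0.75 × (2×20.109 + 6×23.156) = 134.4 kips.
Tension rupture (net): A_n = (4.8125 − 2×0.75)×0.25 = 0.82813 in² (U = 1.0, A_e = A_n). φR_n = 0.75 × 65 × 0.82813 = 40.4 kips.
Governing: min(154.6, 134.4, 40.4) = 40.4 kips → net-section rupture.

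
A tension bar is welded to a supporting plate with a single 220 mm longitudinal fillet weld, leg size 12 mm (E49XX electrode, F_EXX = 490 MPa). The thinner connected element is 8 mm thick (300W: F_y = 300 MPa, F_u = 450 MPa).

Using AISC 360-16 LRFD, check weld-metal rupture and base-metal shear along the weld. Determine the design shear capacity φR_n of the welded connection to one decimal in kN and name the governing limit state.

316.8 kN (base-metal shear governs)

Weld metal: throat = 0.707×12 = 8.484 mm, L = 220 mm. φR_n = 0.75 × 0.6 × 490 × 8.484 × 220 = 411.6 kN.
Base metal shear (8 mm plate): yield φR_n = 1.0×0.6×300×8×220 = 316.8 kN; rupture φR_n = 0.75×0.6×450×8×220 = 356.4 kN; take 316.8 kN (yield).
Governing: min(411.6, 316.8) = 316.8 kN → base-metal shear.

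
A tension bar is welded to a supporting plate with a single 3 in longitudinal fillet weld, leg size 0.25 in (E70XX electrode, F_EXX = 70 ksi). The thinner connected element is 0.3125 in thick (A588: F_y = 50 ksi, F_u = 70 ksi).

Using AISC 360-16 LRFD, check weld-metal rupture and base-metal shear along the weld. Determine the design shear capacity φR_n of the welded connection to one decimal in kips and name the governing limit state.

16.7 kips (weld metal governs)

Weld metal: throat = 0.707×0.25 = 0.17675 in, L = 3 in. φR_n = 0.75 × 0.6 × 70 × 0.17675 × 3 = 16.7 kips.
Base metal shear (0.3125 in plate): yield φR_n = 1.0×0.6×50×0.3125×3 = 28.1 kips; rupture φR_n = 0.75×0.6×70×0.3125×3 = 29.5 kips; take 28.1 kips (yield).
Governing: min(16.7, 28.1) = 16.7 kips → weld metal.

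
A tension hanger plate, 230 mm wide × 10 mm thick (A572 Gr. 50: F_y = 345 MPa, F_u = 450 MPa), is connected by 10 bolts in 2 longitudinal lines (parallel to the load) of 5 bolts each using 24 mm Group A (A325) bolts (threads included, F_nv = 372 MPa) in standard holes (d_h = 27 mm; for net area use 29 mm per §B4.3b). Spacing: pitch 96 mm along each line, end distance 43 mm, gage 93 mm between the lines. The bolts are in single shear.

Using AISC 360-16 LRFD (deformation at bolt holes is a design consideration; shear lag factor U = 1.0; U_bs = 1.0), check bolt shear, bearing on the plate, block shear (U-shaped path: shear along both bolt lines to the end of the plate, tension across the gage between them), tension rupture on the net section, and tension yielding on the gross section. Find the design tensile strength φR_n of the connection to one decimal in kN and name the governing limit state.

Bolt shear: A_b = π(24)²/4 = 452.39 mm². φR_n = 0.75 × 372 × 452.39 × 10 × 1 = 1262.2 kN.
Bearing (10 mm plate, F_u = 450 MPa): end bolts L_c = 43 − 27/2 = 29.5, R_n = min(1.2×29.5×10×450, 2.4×24×10×450) = 159.3 kN/bolt; interior L_c = 96 − 27 = 69, R_n = 259.2 kN/bolt. φR_n = 0.75 × (2×159.3 + 8×259.2) = 1794.2 kN.
Block shear: shear path 2×[43+4×96] = 2×427 mm, A_gv = 8540, A_nv = 2×(427 − 4.5×29)×10 = 5930 mm²; tension across gage: (93 − 1×29)×10 = 640 mm². R_n = min(0.6×450×5930, 0.6×345×8540) + 1.0×450×640 = min(1601.1, 1767.8) + 288 = 1889.1 kN. φR_n = 0.75 × 1889.1 = 1416.8 kN.
Tension rupture (net): A_n = (230 − 2×29)×10 = 1720 mm² (U = 1.0, A_e = A_n). φR_n = 0.75 × 450 × 1720 = 580.5 kN.
Tension yield (gross): A_g = 230×10 = 2300 mm². φR_n = 0.90 × 345 × 2300 = 714.2 kN.
Governing: min(1262.2, 1794.2, 1416.8, 580.5, 714.2) = 580.5 kN → net-section rupture.

580.5 kN (net-section rupture governs)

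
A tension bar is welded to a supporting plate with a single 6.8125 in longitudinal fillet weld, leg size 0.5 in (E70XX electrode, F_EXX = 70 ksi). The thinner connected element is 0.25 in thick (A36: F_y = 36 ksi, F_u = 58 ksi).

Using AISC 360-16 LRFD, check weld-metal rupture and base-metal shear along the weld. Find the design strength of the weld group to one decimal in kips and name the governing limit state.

Weld metal: throat = 0.707×0.5 = 0.3535 in, L = 6.8125 in. φR_n = 0.75 × 0.6 × 70 × 0.3535 × 6.8125 = 75.9 kips.
Base metal shear (0.25 in plate): yield φR_n = 1.0×0.6×36×0.25×6.8125 = 36.8 kips; rupture φR_n = 0.75×0.6×58×0.25×6.8125 = 44.5 kips; take 36.8 kips (yield).
Governing: min(75.9, 36.8) = 36.8 kips → base-metal shear.

36.8 kips (base-metal shear governs)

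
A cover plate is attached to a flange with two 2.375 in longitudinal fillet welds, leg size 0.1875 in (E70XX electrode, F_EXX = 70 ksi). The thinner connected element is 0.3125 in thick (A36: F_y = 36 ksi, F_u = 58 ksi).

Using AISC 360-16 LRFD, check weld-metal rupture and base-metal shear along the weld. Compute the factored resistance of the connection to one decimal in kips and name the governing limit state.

Weld metal: throat = 0.707×0.1875 = 0.13256 in, L = 2×2.375 = 4.75 in. φR_n = 0.75 × 0.6 × 70 × 0.13256 × 4.75 = 19.8 kips.
Base metal shear (0.3125 in plate): yield φR_n = 1.0×0.6×36×0.3125×4.75 = 32.1 kips; rupture φR_n = 0.75×0.6×58×0.3125×4.75 = 38.7 kips; take 32.1 kips (yield).
Governing: min(19.8, 32.1) = 19.8 kips → weld metal.

19.8 kips (weld metal governs)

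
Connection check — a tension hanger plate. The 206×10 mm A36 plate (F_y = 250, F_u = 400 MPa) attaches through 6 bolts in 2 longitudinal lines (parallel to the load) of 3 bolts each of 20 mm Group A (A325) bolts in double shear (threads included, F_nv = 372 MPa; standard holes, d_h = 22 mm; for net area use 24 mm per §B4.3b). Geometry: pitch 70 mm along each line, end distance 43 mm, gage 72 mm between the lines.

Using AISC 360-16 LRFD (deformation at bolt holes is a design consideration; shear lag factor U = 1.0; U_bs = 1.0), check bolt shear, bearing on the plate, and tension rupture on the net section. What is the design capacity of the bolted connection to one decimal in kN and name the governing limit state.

474.0 kN (net-section rupture governs)

Bolt shear: A_b = π(20)²/4 = 314.16 mm². φR_n = 0.75 × 372 × 314.16 × 6 × 2 = 1051.8 kN.
Bearing (10 mm plate, F_u = 400 MPa): end bolts L_c = 43 − 22/2 = 32, R_n = min(1.2×32×10×400, 2.4×20×10×400) = 153.6 kN/bolt; interior L_c = 70 − 22 = 48, R_n = 192 kN/bolt. φR_n = 0.75 × (2×153.6 + 4×192) = 806.4 kN.
Tension rupture (net): A_n = (206 − 2×24)×10 = 1580 mm² (U = 1.0, A_e = A_n). φR_n = 0.75 × 400 × 1580 = 474.0 kN.
Governing: min(1051.8, 806.4, 474.0) = 474.0 kN → net-section rupture.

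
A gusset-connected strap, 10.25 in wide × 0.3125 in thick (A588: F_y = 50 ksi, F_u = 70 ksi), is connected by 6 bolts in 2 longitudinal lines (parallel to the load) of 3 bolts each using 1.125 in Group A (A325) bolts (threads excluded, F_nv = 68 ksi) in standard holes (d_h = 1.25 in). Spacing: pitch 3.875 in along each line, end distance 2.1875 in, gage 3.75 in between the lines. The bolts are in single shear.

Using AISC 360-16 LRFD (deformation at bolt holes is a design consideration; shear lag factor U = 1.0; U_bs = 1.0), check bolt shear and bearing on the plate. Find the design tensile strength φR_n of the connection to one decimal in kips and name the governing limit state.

Bolt shear: A_b = π(1.125)²/4 = 0.99402 in². φR_n = 0.75 × 68 × 0.99402 × 6 × 1 = 304.2 kips.
Bearing (0.3125 in plate, F_u = 70 ksi): end bolts L_c = 2.1875 − 1.25/2 = 1.5625, R_n = min(1.2×1.5625×0.3125×70, 2.4×1.125×0.3125×70) = 41.016 kips/bolt; interior L_c = 3.875 − 1.25 = 2.625, R_n = 59.063 kips/bolt. φR_n = 0.75 × (2×41.016 + 4×59.063) = 238.7 kips.
Governing: min(304.2, 238.7) = 238.7 kips → bearing.

238.7 kips (bearing governs)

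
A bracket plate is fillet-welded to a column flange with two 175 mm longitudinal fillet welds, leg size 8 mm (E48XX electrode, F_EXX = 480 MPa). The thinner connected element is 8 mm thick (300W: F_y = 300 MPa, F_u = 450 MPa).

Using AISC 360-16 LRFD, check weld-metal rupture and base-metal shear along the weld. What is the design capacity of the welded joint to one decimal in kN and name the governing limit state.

Weld metal: throat = 0.707×8 = 5.656 mm, L = 2×175 = 350 mm. φR_n = 0.75 × 0.6 × 480 × 5.656 × 350 = 427.6 kN.
Base metal shear (8 mm plate): yield φR_n = 1.0×0.6×300×8×350 = 504.0 kN; rupture φR_n = 0.75×0.6×450×8×350 = 567.0 kN; take 504.0 kN (yield).
Governing: min(427.6, 504.0) = 427.6 kN → weld metal.

427.6 kN (weld metal governs)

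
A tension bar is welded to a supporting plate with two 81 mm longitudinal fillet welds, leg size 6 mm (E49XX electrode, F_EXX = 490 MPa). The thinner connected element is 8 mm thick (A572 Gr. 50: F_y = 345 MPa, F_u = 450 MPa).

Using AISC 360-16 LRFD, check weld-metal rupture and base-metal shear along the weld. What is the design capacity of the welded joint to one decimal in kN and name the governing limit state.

151.5 kN (weld metal governs)

Weld metal: throat = 0.707×6 = 4.242 mm, L = 2×81 = 162 mm. φR_n = 0.75 × 0.6 × 490 × 4.242 × 162 = 151.5 kN.
Base metal shear (8 mm plate): yield φR_n = 1.0×0.6×345×8×162 = 268.3 kN; rupture φR_n = 0.75×0.6×450×8×162 = 262.4 kN; take 262.4 kN (rupture).
Governing: min(151.5, 262.4) = 151.5 kN → weld metal.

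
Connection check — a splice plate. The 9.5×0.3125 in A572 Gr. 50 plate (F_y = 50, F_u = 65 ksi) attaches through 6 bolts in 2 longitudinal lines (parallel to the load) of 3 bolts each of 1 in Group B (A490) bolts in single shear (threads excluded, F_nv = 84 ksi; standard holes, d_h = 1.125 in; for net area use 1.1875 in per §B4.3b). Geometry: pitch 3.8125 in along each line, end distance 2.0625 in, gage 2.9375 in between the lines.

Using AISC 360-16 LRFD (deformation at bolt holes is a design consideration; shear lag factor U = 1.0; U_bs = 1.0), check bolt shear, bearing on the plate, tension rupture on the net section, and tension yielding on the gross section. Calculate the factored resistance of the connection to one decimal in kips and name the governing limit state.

Bolt shear: A_b = π(1)²/4 = 0.7854 in². φR_n = 0.75 × 84 × 0.7854 × 6 × 1 = 296.9 kips.
Bearing (0.3125 in plate, F_u = 65 ksi): end bolts L_c = 2.0625 − 1.125/2 = 1.5, R_n = min(1.2×1.5×0.3125×65, 2.4×1×0.3125×65) = 36.563 kips/bolt; interior L_c = 3.8125 − 1.125 = 2.6875, R_n = 48.75 kips/bolt. φR_n = 0.75 × (2×36.563 + 4×48.75) = 201.1 kips.
Tension rupture (net): A_n = (9.5 − 2×1.1875)×0.3125 = 2.2266 in² (U = 1.0, A_e = A_n). φR_n = 0.75 × 65 × 2.2266 = 108.5 kips.
Tension yield (gross): A_g = 9.5×0.3125 = 2.9688 in². φR_n = 0.90 × 50 × 2.9688 = 133.6 kips.
Governing: min(296.9, 201.1, 108.5, 133.6) = 108.5 kips → net-section rupture.

108.5 kips (net-section rupture governs)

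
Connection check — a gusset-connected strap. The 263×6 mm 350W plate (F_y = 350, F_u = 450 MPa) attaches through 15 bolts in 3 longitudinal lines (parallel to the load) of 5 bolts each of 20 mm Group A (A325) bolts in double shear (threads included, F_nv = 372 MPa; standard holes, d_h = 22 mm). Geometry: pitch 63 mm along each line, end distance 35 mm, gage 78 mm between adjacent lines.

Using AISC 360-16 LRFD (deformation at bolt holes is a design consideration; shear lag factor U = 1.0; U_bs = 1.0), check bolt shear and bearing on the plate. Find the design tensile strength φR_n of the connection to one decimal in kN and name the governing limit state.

Bolt shear: A_b = π(20)²/4 = 314.16 mm². φR_n = 0.75 × 372 × 314.16 × 15 × 2 = 2629.5 kN.
Bearing (6 mm plate, F_u = 450 MPa): end bolts L_c = 35 − 22/2 = 24, R_n = min(1.2×24×6×450, 2.4×20×6×450) = 77.76 kN/bolt; interior L_c = 63 − 22 = 41, R_n = 129.6 kN/bolt. φR_n = 0.75 × (3×77.76 + 12×129.6) = 1341.4 kN.
Governing: min(2629.5, 1341.4) = 1341.4 kN → bearing.

1341.4 kN (bearing governs)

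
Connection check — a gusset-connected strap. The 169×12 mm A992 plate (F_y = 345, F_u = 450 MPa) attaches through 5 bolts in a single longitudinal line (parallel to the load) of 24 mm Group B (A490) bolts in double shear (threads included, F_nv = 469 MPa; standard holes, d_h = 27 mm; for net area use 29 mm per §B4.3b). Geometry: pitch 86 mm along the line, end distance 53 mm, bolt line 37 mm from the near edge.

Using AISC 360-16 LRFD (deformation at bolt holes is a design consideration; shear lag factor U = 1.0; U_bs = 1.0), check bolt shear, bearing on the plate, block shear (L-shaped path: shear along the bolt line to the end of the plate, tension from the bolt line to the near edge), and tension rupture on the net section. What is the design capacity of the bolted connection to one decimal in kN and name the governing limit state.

567.0 kN (net-section rupture governs)

Bolt shear: A_b = π(24)²/4 = 452.39 mm². φR_n = 0.75 × 469 × 452.39 × 5 × 2 = 1591.3 kN.
Bearing (12 mm plate, F_u = 450 MPa): end bolts L_c = 53 − 27/2 = 39.5, R_n = min(1.2×39.5×12×450, 2.4×24×12×450) = 255.96 kN/bolt; interior L_c = 86 − 27 = 59, R_n = 311.04 kN/bolt. φR_n = 0.75 × (1×255.96 + 4×311.04) = 1125.1 kN.
Block shear: shear path 1×[53+4×86] = 1×397 mm, A_gv = 4764, A_nv = 1×(397 − 4.5×29)×12 = 3198 mm²; tension to near edge: (37 − 0.5×29)×12 = 270 mm². R_n = min(0.6×450×3198, 0.6×345×4764) + 1.0×450×270 = min(863.46, 986.15) + 121.5 = 984.96 kN. φR_n = 0.75 × 984.96 = 738.7 kN.
Tension rupture (net): A_n = (169 − 1×29)×12 = 1680 mm² (U = 1.0, A_e = A_n). φR_n = 0.75 × 450 × 1680 = 567.0 kN.
Governing: min(1591.3, 1125.1, 738.7, 567.0) = 567.0 kN → net-section rupture.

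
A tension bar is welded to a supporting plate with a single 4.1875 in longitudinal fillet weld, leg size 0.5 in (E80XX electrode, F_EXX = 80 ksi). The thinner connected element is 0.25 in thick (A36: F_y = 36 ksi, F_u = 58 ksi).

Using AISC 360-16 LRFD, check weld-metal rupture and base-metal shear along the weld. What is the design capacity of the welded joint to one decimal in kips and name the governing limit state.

22.6 kips (base-metal shear governs)

Weld metal: throat = 0.707×0.5 = 0.3535 in, L = 4.1875 in. φR_n = 0.75 × 0.6 × 80 × 0.3535 × 4.1875 = 53.3 kips.
Base metal shear (0.25 in plate): yield φR_n = 1.0×0.6×36×0.25×4.1875 = 22.6 kips; rupture φR_n = 0.75×0.6×58×0.25×4.1875 = 27.3 kips; take 22.6 kips (yield).
Governing: min(53.3, 22.6) = 22.6 kips → base-metal shear.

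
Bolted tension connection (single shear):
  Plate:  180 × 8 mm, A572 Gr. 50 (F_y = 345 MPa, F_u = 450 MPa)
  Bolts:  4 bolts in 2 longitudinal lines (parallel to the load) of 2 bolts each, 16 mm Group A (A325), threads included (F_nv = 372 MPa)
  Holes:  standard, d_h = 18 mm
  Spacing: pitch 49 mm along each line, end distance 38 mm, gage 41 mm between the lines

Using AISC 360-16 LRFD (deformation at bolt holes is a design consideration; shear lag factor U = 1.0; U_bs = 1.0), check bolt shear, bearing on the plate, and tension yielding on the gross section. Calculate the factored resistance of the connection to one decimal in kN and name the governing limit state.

224.4 kN (bolt shear governs)

Bolt shear: A_b = π(16)²/4 = 201.06 mm². φR_n = 0.75 × 372 × 201.06 × 4 × 1 = 224.4 kN.
Bearing (8 mm plate, F_u = 450 MPa): end bolts L_c = 38 − 18/2 = 29, R_n = min(1.2×29×8×450, 2.4×16×8×450) = 125.28 kN/bolt; interior L_c = 49 − 18 = 31, R_n = 133.92 kN/bolt. φR_n = 0.75 × (2×125.28 + 2×133.92) = 388.8 kN.
Tension yield (gross): A_g = 180×8 = 1440 mm². φR_n = 0.90 × 345 × 1440 = 447.1 kN.
Governing: min(224.4, 388.8, 447.1) = 224.4 kN → bolt shear.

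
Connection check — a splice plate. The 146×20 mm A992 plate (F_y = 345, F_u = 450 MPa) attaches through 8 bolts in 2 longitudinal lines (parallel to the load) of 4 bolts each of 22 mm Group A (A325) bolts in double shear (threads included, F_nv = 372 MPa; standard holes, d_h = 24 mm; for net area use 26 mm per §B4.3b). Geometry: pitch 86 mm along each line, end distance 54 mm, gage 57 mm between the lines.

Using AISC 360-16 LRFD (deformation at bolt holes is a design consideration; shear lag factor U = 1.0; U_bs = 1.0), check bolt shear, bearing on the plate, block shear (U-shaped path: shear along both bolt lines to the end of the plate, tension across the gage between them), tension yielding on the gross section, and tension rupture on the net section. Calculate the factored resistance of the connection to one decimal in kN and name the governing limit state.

Bolt shear: A_b = π(22)²/4 = 380.13 mm². φR_n = 0.75 × 372 × 380.13 × 8 × 2 = 1696.9 kN.
Bearing (20 mm plate, F_u = 450 MPa): end bolts L_c = 54 − 24/2 = 42, R_n = min(1.2×42×20×450, 2.4×22×20×450) = 453.6 kN/bolt; interior L_c = 86 − 24 = 62, R_n = 475.2 kN/bolt. φR_n = 0.75 × (2×453.6 + 6×475.2) = 2818.8 kN.
Block shear: shear path 2×[54+3×86] = 2×312 mm, A_gv = 12480, A_nv = 2×(312 − 3.5×26)×20 = 8840 mm²; tension across gage: (57 − 1×26)×20 = 620 mm². R_n = min(0.6×450×8840, 0.6×345×12480) + 1.0×450×620 = min(2386.8, 2583.4) + 279 = 2665.8 kN. φR_n = 0.75 × 2665.8 = 1999.4 kN.
Tension yield (gross): A_g = 146×20 = 2920 mm². φR_n = 0.90 × 345 × 2920 = 906.7 kN.
Tension rupture (net): A_n = (146 − 2×26)×20 = 1880 mm² (U = 1.0, A_e = A_n). φR_n = 0.75 × 450 × 1880 = 634.5 kN.
Governing: min(1696.9, 2818.8, 1999.4, 906.7, 634.5) = 634.5 kN → net-section rupture.

634.5 kN (net-section rupture governs)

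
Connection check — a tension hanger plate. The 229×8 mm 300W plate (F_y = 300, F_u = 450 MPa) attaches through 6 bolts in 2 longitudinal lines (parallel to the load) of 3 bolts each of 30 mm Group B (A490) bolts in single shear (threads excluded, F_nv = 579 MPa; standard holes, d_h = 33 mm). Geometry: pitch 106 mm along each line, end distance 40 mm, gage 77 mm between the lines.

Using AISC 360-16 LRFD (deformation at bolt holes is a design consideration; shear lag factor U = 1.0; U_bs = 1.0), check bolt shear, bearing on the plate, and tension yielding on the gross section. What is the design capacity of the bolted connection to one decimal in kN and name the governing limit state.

494.6 kN (gross-section yield governs)

Bolt shear: A_b = π(30)²/4 = 706.86 mm². φR_n = 0.75 × 579 × 706.86 × 6 × 1 = 1841.7 kN.
Bearing (8 mm plate, F_u = 450 MPa): end bolts L_c = 40 − 33/2 = 23.5, R_n = min(1.2×23.5×8×450, 2.4×30×8×450) = 101.52 kN/bolt; interior L_c = 106 − 33 = 73, R_n = 259.2 kN/bolt. φR_n = 0.75 × (2×101.52 + 4×259.2) = 929.9 kN.
Tension yield (gross): A_g = 229×8 = 1832 mm². φR_n = 0.90 × 300 × 1832 = 494.6 kN.
Governing: min(1841.7, 929.9, 494.6) = 494.6 kN → gross-section yield.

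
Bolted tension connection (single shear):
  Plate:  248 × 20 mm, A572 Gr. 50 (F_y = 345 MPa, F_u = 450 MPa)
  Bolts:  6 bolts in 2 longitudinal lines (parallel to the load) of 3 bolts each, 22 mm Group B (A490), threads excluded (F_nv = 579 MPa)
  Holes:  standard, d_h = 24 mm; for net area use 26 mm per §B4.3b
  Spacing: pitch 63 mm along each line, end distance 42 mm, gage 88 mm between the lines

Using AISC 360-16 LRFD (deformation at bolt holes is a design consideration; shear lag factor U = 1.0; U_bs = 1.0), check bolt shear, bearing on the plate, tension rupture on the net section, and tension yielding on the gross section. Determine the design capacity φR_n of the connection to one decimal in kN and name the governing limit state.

Bolt shear: A_b = π(22)²/4 = 380.13 mm². φR_n = 0.75 × 579 × 380.13 × 6 × 1 = 990.4 kN.
Bearing (20 mm plate, F_u = 450 MPa): end bolts L_c = 42 − 24/2 = 30, R_n = min(1.2×30×20×450, 2.4×22×20×450) = 324 kN/bolt; interior L_c = 63 − 24 = 39, R_n = 421.2 kN/bolt. φR_n = 0.75 × (2×324 + 4×421.2) = 1749.6 kN.
Tension rupture (net): A_n = (248 − 2×26)×20 = 3920 mm² (U = 1.0, A_e = A_n). φR_n = 0.75 × 450 × 3920 = 1323.0 kN.
Tension yield (gross): A_g = 248×20 = 4960 mm². φR_n = 0.90 × 345 × 4960 = 1540.1 kN.
Governing: min(990.4, 1749.6, 1323.0, 1540.1) = 990.4 kN → bolt shear.

990.4 kN (bolt shear governs)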